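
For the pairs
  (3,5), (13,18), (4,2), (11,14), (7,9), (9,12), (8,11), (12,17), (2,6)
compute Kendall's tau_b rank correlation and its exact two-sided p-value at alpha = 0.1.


Step 1: Enumerate the 36 unordered pairs (i,j) with i<j and classify each by sign(x_j-x_i) * sign(y_j-y_i).
  (1,2):dx=+10,dy=+13->C; (1,3):dx=+1,dy=-3->D; (1,4):dx=+8,dy=+9->C; (1,5):dx=+4,dy=+4->C
  (1,6):dx=+6,dy=+7->C; (1,7):dx=+5,dy=+6->C; (1,8):dx=+9,dy=+12->C; (1,9):dx=-1,dy=+1->D
  (2,3):dx=-9,dy=-16->C; (2,4):dx=-2,dy=-4->C; (2,5):dx=-6,dy=-9->C; (2,6):dx=-4,dy=-6->C
  (2,7):dx=-5,dy=-7->C; (2,8):dx=-1,dy=-1->C; (2,9):dx=-11,dy=-12->C; (3,4):dx=+7,dy=+12->C
  (3,5):dx=+3,dy=+7->C; (3,6):dx=+5,dy=+10->C; (3,7):dx=+4,dy=+9->C; (3,8):dx=+8,dy=+15->C
  (3,9):dx=-2,dy=+4->D; (4,5):dx=-4,dy=-5->C; (4,6):dx=-2,dy=-2->C; (4,7):dx=-3,dy=-3->C
  (4,8):dx=+1,dy=+3->C; (4,9):dx=-9,dy=-8->C; (5,6):dx=+2,dy=+3->C; (5,7):dx=+1,dy=+2->C
  (5,8):dx=+5,dy=+8->C; (5,9):dx=-5,dy=-3->C; (6,7):dx=-1,dy=-1->C; (6,8):dx=+3,dy=+5->C
  (6,9):dx=-7,dy=-6->C; (7,8):dx=+4,dy=+6->C; (7,9):dx=-6,dy=-5->C; (8,9):dx=-10,dy=-11->C
Step 2: C = 33, D = 3, total pairs = 36.
Step 3: tau = (C - D)/(n(n-1)/2) = (33 - 3)/36 = 0.833333.
Step 4: Exact two-sided p-value (enumerate n! = 362880 permutations of y under H0): p = 0.000854.
Step 5: alpha = 0.1. reject H0.

tau_b = 0.8333 (C=33, D=3), p = 0.000854, reject H0.


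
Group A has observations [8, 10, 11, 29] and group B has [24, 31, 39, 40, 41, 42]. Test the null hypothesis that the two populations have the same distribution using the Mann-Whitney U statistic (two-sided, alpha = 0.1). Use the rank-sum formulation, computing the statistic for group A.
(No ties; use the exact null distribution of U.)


Step 1: Combine and sort all 10 observations; assign midranks.
sorted (value, group): (8,X), (10,X), (11,X), (24,Y), (29,X), (31,Y), (39,Y), (40,Y), (41,Y), (42,Y)
ranks: 8->1, 10->2, 11->3, 24->4, 29->5, 31->6, 39->7, 40->8, 41->9, 42->10
Step 2: Rank sum for X: R1 = 1 + 2 + 3 + 5 = 11.
Step 3: U_X = R1 - n1(n1+1)/2 = 11 - 4*5/2 = 11 - 10 = 1.
       U_Y = n1*n2 - U_X = 24 - 1 = 23.
Step 4: No ties, so the exact null distribution of U (based on enumerating the C(10,4) = 210 equally likely rank assignments) gives the two-sided p-value.
Step 5: p-value = 0.019048; compare to alpha = 0.1. reject H0.

U_X = 1, p = 0.019048, reject H0 at alpha = 0.1.


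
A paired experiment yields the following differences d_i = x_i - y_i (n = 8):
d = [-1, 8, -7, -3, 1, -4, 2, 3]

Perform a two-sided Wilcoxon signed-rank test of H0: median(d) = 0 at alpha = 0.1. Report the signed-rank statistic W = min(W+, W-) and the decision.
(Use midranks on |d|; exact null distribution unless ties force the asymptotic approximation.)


Step 1: Drop any zero differences (none here) and take |d_i|.
|d| = [1, 8, 7, 3, 1, 4, 2, 3]
Step 2: Midrank |d_i| (ties get averaged ranks).
ranks: |1|->1.5, |8|->8, |7|->7, |3|->4.5, |1|->1.5, |4|->6, |2|->3, |3|->4.5
Step 3: Attach original signs; sum ranks with positive sign and with negative sign.
W+ = 8 + 1.5 + 3 + 4.5 = 17
W- = 1.5 + 7 + 4.5 + 6 = 19
(Check: W+ + W- = 36 should equal n(n+1)/2 = 36.)
Step 4: Test statistic W = min(W+, W-) = 17.
Step 5: Ties in |d|, so use the tie-corrected normal approximation.
        E[W] = n(n+1)/4 = 8*9/4 = 18.
        Tie groups: |d|=1 (t=2), |d|=3 (t=2); sum(t^3 - t) = 12.
        Var[W] = n(n+1)(2n+1)/24 - sum(t^3-t)/48 = 1224/24 - 12/48 = 50.75.
        z = (W - E[W]) / sqrt(Var[W]) = (17 - 18) / 7.1239 = -0.1404.
        Two-sided p = 2*Phi(z) = 0.888366.
Step 6: alpha = 0.1. fail to reject H0.

W+ = 17, W- = 19, W = min = 17, p = 0.888366, fail to reject H0.


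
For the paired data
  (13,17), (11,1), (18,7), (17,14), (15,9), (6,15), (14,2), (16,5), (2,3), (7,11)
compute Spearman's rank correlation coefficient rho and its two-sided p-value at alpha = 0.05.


Step 1: Rank x and y separately (midranks; no ties here).
rank(x): 13->5, 11->4, 18->10, 17->9, 15->7, 6->2, 14->6, 16->8, 2->1, 7->3
rank(y): 17->10, 1->1, 7->5, 14->8, 9->6, 15->9, 2->2, 5->4, 3->3, 11->7
Step 2: d_i = R_x(i) - R_y(i); compute d_i^2.
  (5-10)^2=25, (4-1)^2=9, (10-5)^2=25, (9-8)^2=1, (7-6)^2=1, (2-9)^2=49, (6-2)^2=16, (8-4)^2=16, (1-3)^2=4, (3-7)^2=16
sum(d^2) = 162.
Step 3: rho = 1 - 6*162 / (10*(10^2 - 1)) = 1 - 972/990 = 0.018182.
Step 4: Under H0, t = rho * sqrt((n-2)/(1-rho^2)) = 0.0514 ~ t(8).
Step 5: Two-sided p-value from the t-distribution with 8 df = 0.960240.
Step 6: alpha = 0.05. fail to reject H0.

rho = 0.0182, p = 0.960240, fail to reject H0 at alpha = 0.05.


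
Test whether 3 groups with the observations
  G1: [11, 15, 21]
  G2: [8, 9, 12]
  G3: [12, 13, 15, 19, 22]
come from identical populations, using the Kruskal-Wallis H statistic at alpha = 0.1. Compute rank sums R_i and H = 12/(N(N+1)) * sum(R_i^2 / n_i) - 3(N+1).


Step 1: Combine all N = 11 observations and assign midranks.
sorted (value, group, rank): (8,G2,1), (9,G2,2), (11,G1,3), (12,G2,4.5), (12,G3,4.5), (13,G3,6), (15,G1,7.5), (15,G3,7.5), (19,G3,9), (21,G1,10), (22,G3,11)
Step 2: Sum ranks within each group.
R_1 = 20.5 (n_1 = 3)
R_2 = 7.5 (n_2 = 3)
R_3 = 38 (n_3 = 5)
Step 3: H = 12/(N(N+1)) * sum(R_i^2/n_i) - 3(N+1)
     = 12/(11*12) * (20.5^2/3 + 7.5^2/3 + 38^2/5) - 3*12
     = 0.090909 * 447.633 - 36
     = 4.693939.
Step 4: Ties present; correction factor C = 1 - 12/(11^3 - 11) = 0.990909. Corrected H = 4.693939 / 0.990909 = 4.737003.
Step 5: Under H0, H ~ chi^2(2); p-value = 0.093621.
Step 6: alpha = 0.1. reject H0.

H = 4.7370, df = 2, p = 0.093621, reject H0.


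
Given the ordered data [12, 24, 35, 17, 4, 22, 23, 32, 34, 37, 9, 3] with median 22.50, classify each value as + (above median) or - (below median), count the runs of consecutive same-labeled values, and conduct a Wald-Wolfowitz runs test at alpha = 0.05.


Step 1: Compute median = 22.50; label A = above, B = below.
Labels in order: BAABBBAAAABB  (n_A = 6, n_B = 6)
Step 2: Count runs R = 5.
Step 3: Under H0 (random ordering), E[R] = 2*n_A*n_B/(n_A+n_B) + 1 = 2*6*6/12 + 1 = 7.0000.
        Var[R] = 2*n_A*n_B*(2*n_A*n_B - n_A - n_B) / ((n_A+n_B)^2 * (n_A+n_B-1)) = 4320/1584 = 2.7273.
        SD[R] = 1.6514.
Step 4: Continuity-corrected z = (R + 0.5 - E[R]) / SD[R] = (5 + 0.5 - 7.0000) / 1.6514 = -0.9083.
Step 5: Two-sided p-value via normal approximation = 2*(1 - Phi(|z|)) = 0.363722.
Step 6: alpha = 0.05. fail to reject H0.

R = 5, z = -0.9083, p = 0.363722, fail to reject H0.


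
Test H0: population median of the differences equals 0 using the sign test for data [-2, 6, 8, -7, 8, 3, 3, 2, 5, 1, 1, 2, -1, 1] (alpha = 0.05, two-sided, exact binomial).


Step 1: Discard zero differences. Original n = 14; n_eff = number of nonzero differences = 14.
Nonzero differences (with sign): -2, +6, +8, -7, +8, +3, +3, +2, +5, +1, +1, +2, -1, +1
Step 2: Count signs: positive = 11, negative = 3.
Step 3: Under H0: P(positive) = 0.5, so the number of positives S ~ Bin(14, 0.5).
Step 4: Two-sided exact p-value = sum of Bin(14,0.5) probabilities at or below the observed probability = 0.057373.
Step 5: alpha = 0.05. fail to reject H0.

n_eff = 14, pos = 11, neg = 3, p = 0.057373, fail to reject H0.


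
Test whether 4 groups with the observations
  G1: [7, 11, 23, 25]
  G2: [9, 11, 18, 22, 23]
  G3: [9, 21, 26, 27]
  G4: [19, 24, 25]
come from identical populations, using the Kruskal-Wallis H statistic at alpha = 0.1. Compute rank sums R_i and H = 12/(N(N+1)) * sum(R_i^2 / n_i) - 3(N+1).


Step 1: Combine all N = 16 observations and assign midranks.
sorted (value, group, rank): (7,G1,1), (9,G2,2.5), (9,G3,2.5), (11,G1,4.5), (11,G2,4.5), (18,G2,6), (19,G4,7), (21,G3,8), (22,G2,9), (23,G1,10.5), (23,G2,10.5), (24,G4,12), (25,G1,13.5), (25,G4,13.5), (26,G3,15), (27,G3,16)
Step 2: Sum ranks within each group.
R_1 = 29.5 (n_1 = 4)
R_2 = 32.5 (n_2 = 5)
R_3 = 41.5 (n_3 = 4)
R_4 = 32.5 (n_4 = 3)
Step 3: H = 12/(N(N+1)) * sum(R_i^2/n_i) - 3(N+1)
     = 12/(16*17) * (29.5^2/4 + 32.5^2/5 + 41.5^2/4 + 32.5^2/3) - 3*17
     = 0.044118 * 1211.46 - 51
     = 2.446691.
Step 4: Ties present; correction factor C = 1 - 24/(16^3 - 16) = 0.994118. Corrected H = 2.446691 / 0.994118 = 2.461169.
Step 5: Under H0, H ~ chi^2(3); p-value = 0.482350.
Step 6: alpha = 0.1. fail to reject H0.

H = 2.4612, df = 3, p = 0.482350, fail to reject H0.


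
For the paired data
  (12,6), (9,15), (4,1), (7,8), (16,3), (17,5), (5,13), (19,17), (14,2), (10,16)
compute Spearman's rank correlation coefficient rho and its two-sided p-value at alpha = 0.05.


Step 1: Rank x and y separately (midranks; no ties here).
rank(x): 12->6, 9->4, 4->1, 7->3, 16->8, 17->9, 5->2, 19->10, 14->7, 10->5
rank(y): 6->5, 15->8, 1->1, 8->6, 3->3, 5->4, 13->7, 17->10, 2->2, 16->9
Step 2: d_i = R_x(i) - R_y(i); compute d_i^2.
  (6-5)^2=1, (4-8)^2=16, (1-1)^2=0, (3-6)^2=9, (8-3)^2=25, (9-4)^2=25, (2-7)^2=25, (10-10)^2=0, (7-2)^2=25, (5-9)^2=16
sum(d^2) = 142.
Step 3: rho = 1 - 6*142 / (10*(10^2 - 1)) = 1 - 852/990 = 0.139394.
Step 4: Under H0, t = rho * sqrt((n-2)/(1-rho^2)) = 0.3982 ~ t(8).
Step 5: Two-sided p-value from the t-distribution with 8 df = 0.700932.
Step 6: alpha = 0.05. fail to reject H0.

rho = 0.1394, p = 0.700932, fail to reject H0 at alpha = 0.05.


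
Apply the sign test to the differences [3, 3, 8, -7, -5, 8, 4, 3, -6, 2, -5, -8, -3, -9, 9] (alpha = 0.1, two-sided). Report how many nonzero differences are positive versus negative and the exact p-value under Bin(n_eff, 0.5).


Step 1: Discard zero differences. Original n = 15; n_eff = number of nonzero differences = 15.
Nonzero differences (with sign): +3, +3, +8, -7, -5, +8, +4, +3, -6, +2, -5, -8, -3, -9, +9
Step 2: Count signs: positive = 8, negative = 7.
Step 3: Under H0: P(positive) = 0.5, so the number of positives S ~ Bin(15, 0.5).
Step 4: Two-sided exact p-value = sum of Bin(15,0.5) probabilities at or below the observed probability = 1.000000.
Step 5: alpha = 0.1. fail to reject H0.

n_eff = 15, pos = 8, neg = 7, p = 1.000000, fail to reject H0.


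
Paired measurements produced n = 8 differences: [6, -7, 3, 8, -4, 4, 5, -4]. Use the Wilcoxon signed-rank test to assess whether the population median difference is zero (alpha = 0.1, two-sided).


Step 1: Drop any zero differences (none here) and take |d_i|.
|d| = [6, 7, 3, 8, 4, 4, 5, 4]
Step 2: Midrank |d_i| (ties get averaged ranks).
ranks: |6|->6, |7|->7, |3|->1, |8|->8, |4|->3, |4|->3, |5|->5, |4|->3
Step 3: Attach original signs; sum ranks with positive sign and with negative sign.
W+ = 6 + 1 + 8 + 3 + 5 = 23
W- = 7 + 3 + 3 = 13
(Check: W+ + W- = 36 should equal n(n+1)/2 = 36.)
Step 4: Test statistic W = min(W+, W-) = 13.
Step 5: Ties in |d|, so use the tie-corrected normal approximation.
        E[W] = n(n+1)/4 = 8*9/4 = 18.
        Tie groups: |d|=4 (t=3); sum(t^3 - t) = 24.
        Var[W] = n(n+1)(2n+1)/24 - sum(t^3-t)/48 = 1224/24 - 24/48 = 50.5.
        z = (W - E[W]) / sqrt(Var[W]) = (13 - 18) / 7.1063 = -0.7036.
        Two-sided p = 2*Phi(z) = 0.481683.
Step 6: alpha = 0.1. fail to reject H0.

W+ = 23, W- = 13, W = min = 13, p = 0.481683, fail to reject H0.


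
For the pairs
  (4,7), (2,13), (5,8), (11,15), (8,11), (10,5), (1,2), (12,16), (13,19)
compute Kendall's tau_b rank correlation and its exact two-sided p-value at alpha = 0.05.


Step 1: Enumerate the 36 unordered pairs (i,j) with i<j and classify each by sign(x_j-x_i) * sign(y_j-y_i).
  (1,2):dx=-2,dy=+6->D; (1,3):dx=+1,dy=+1->C; (1,4):dx=+7,dy=+8->C; (1,5):dx=+4,dy=+4->C
  (1,6):dx=+6,dy=-2->D; (1,7):dx=-3,dy=-5->C; (1,8):dx=+8,dy=+9->C; (1,9):dx=+9,dy=+12->C
  (2,3):dx=+3,dy=-5->D; (2,4):dx=+9,dy=+2->C; (2,5):dx=+6,dy=-2->D; (2,6):dx=+8,dy=-8->D
  (2,7):dx=-1,dy=-11->C; (2,8):dx=+10,dy=+3->C; (2,9):dx=+11,dy=+6->C; (3,4):dx=+6,dy=+7->C
  (3,5):dx=+3,dy=+3->C; (3,6):dx=+5,dy=-3->D; (3,7):dx=-4,dy=-6->C; (3,8):dx=+7,dy=+8->C
  (3,9):dx=+8,dy=+11->C; (4,5):dx=-3,dy=-4->C; (4,6):dx=-1,dy=-10->C; (4,7):dx=-10,dy=-13->C
  (4,8):dx=+1,dy=+1->C; (4,9):dx=+2,dy=+4->C; (5,6):dx=+2,dy=-6->D; (5,7):dx=-7,dy=-9->C
  (5,8):dx=+4,dy=+5->C; (5,9):dx=+5,dy=+8->C; (6,7):dx=-9,dy=-3->C; (6,8):dx=+2,dy=+11->C
  (6,9):dx=+3,dy=+14->C; (7,8):dx=+11,dy=+14->C; (7,9):dx=+12,dy=+17->C; (8,9):dx=+1,dy=+3->C
Step 2: C = 29, D = 7, total pairs = 36.
Step 3: tau = (C - D)/(n(n-1)/2) = (29 - 7)/36 = 0.611111.
Step 4: Exact two-sided p-value (enumerate n! = 362880 permutations of y under H0): p = 0.024741.
Step 5: alpha = 0.05. reject H0.

tau_b = 0.6111 (C=29, D=7), p = 0.024741, reject H0.


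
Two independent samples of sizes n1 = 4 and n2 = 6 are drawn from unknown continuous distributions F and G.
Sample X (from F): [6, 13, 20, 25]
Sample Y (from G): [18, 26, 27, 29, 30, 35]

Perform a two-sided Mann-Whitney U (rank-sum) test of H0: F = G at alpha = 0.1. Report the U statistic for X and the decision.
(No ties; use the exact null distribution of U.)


Step 1: Combine and sort all 10 observations; assign midranks.
sorted (value, group): (6,X), (13,X), (18,Y), (20,X), (25,X), (26,Y), (27,Y), (29,Y), (30,Y), (35,Y)
ranks: 6->1, 13->2, 18->3, 20->4, 25->5, 26->6, 27->7, 29->8, 30->9, 35->10
Step 2: Rank sum for X: R1 = 1 + 2 + 4 + 5 = 12.
Step 3: U_X = R1 - n1(n1+1)/2 = 12 - 4*5/2 = 12 - 10 = 2.
       U_Y = n1*n2 - U_X = 24 - 2 = 22.
Step 4: No ties, so the exact null distribution of U (based on enumerating the C(10,4) = 210 equally likely rank assignments) gives the two-sided p-value.
Step 5: p-value = 0.038095; compare to alpha = 0.1. reject H0.

U_X = 2, p = 0.038095, reject H0 at alpha = 0.1.


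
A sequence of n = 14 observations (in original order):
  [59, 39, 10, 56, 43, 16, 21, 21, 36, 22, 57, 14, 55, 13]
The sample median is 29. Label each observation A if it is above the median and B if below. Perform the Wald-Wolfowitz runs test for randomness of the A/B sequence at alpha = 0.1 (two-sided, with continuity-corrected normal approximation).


Step 1: Compute median = 29; label A = above, B = below.
Labels in order: AABAABBBABABAB  (n_A = 7, n_B = 7)
Step 2: Count runs R = 10.
Step 3: Under H0 (random ordering), E[R] = 2*n_A*n_B/(n_A+n_B) + 1 = 2*7*7/14 + 1 = 8.0000.
        Var[R] = 2*n_A*n_B*(2*n_A*n_B - n_A - n_B) / ((n_A+n_B)^2 * (n_A+n_B-1)) = 8232/2548 = 3.2308.
        SD[R] = 1.7974.
Step 4: Continuity-corrected z = (R - 0.5 - E[R]) / SD[R] = (10 - 0.5 - 8.0000) / 1.7974 = 0.8345.
Step 5: Two-sided p-value via normal approximation = 2*(1 - Phi(|z|)) = 0.403986.
Step 6: alpha = 0.1. fail to reject H0.

R = 10, z = 0.8345, p = 0.403986, fail to reject H0.


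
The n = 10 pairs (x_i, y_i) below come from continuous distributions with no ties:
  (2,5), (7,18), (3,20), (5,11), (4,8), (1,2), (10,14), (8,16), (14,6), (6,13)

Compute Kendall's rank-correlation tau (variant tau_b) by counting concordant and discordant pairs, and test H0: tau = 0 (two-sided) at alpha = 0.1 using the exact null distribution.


Step 1: Enumerate the 45 unordered pairs (i,j) with i<j and classify each by sign(x_j-x_i) * sign(y_j-y_i).
  (1,2):dx=+5,dy=+13->C; (1,3):dx=+1,dy=+15->C; (1,4):dx=+3,dy=+6->C; (1,5):dx=+2,dy=+3->C
  (1,6):dx=-1,dy=-3->C; (1,7):dx=+8,dy=+9->C; (1,8):dx=+6,dy=+11->C; (1,9):dx=+12,dy=+1->C
  (1,10):dx=+4,dy=+8->C; (2,3):dx=-4,dy=+2->D; (2,4):dx=-2,dy=-7->C; (2,5):dx=-3,dy=-10->C
  (2,6):dx=-6,dy=-16->C; (2,7):dx=+3,dy=-4->D; (2,8):dx=+1,dy=-2->D; (2,9):dx=+7,dy=-12->D
  (2,10):dx=-1,dy=-5->C; (3,4):dx=+2,dy=-9->D; (3,5):dx=+1,dy=-12->D; (3,6):dx=-2,dy=-18->C
  (3,7):dx=+7,dy=-6->D; (3,8):dx=+5,dy=-4->D; (3,9):dx=+11,dy=-14->D; (3,10):dx=+3,dy=-7->D
  (4,5):dx=-1,dy=-3->C; (4,6):dx=-4,dy=-9->C; (4,7):dx=+5,dy=+3->C; (4,8):dx=+3,dy=+5->C
  (4,9):dx=+9,dy=-5->D; (4,10):dx=+1,dy=+2->C; (5,6):dx=-3,dy=-6->C; (5,7):dx=+6,dy=+6->C
  (5,8):dx=+4,dy=+8->C; (5,9):dx=+10,dy=-2->D; (5,10):dx=+2,dy=+5->C; (6,7):dx=+9,dy=+12->C
  (6,8):dx=+7,dy=+14->C; (6,9):dx=+13,dy=+4->C; (6,10):dx=+5,dy=+11->C; (7,8):dx=-2,dy=+2->D
  (7,9):dx=+4,dy=-8->D; (7,10):dx=-4,dy=-1->C; (8,9):dx=+6,dy=-10->D; (8,10):dx=-2,dy=-3->C
  (9,10):dx=-8,dy=+7->D
Step 2: C = 29, D = 16, total pairs = 45.
Step 3: tau = (C - D)/(n(n-1)/2) = (29 - 16)/45 = 0.288889.
Step 4: Exact two-sided p-value (enumerate n! = 3628800 permutations of y under H0): p = 0.291248.
Step 5: alpha = 0.1. fail to reject H0.

tau_b = 0.2889 (C=29, D=16), p = 0.291248, fail to reject H0.


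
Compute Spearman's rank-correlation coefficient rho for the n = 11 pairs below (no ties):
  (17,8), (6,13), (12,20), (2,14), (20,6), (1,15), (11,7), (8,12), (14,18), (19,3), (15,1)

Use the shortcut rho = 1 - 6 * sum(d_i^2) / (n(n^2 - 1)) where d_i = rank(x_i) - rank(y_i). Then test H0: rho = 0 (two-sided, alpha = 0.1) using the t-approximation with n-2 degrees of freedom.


Step 1: Rank x and y separately (midranks; no ties here).
rank(x): 17->9, 6->3, 12->6, 2->2, 20->11, 1->1, 11->5, 8->4, 14->7, 19->10, 15->8
rank(y): 8->5, 13->7, 20->11, 14->8, 6->3, 15->9, 7->4, 12->6, 18->10, 3->2, 1->1
Step 2: d_i = R_x(i) - R_y(i); compute d_i^2.
  (9-5)^2=16, (3-7)^2=16, (6-11)^2=25, (2-8)^2=36, (11-3)^2=64, (1-9)^2=64, (5-4)^2=1, (4-6)^2=4, (7-10)^2=9, (10-2)^2=64, (8-1)^2=49
sum(d^2) = 348.
Step 3: rho = 1 - 6*348 / (11*(11^2 - 1)) = 1 - 2088/1320 = -0.581818.
Step 4: Under H0, t = rho * sqrt((n-2)/(1-rho^2)) = -2.1461 ~ t(9).
Step 5: Two-sided p-value from the t-distribution with 9 df = 0.060420.
Step 6: alpha = 0.1. reject H0.

rho = -0.5818, p = 0.060420, reject H0 at alpha = 0.1.


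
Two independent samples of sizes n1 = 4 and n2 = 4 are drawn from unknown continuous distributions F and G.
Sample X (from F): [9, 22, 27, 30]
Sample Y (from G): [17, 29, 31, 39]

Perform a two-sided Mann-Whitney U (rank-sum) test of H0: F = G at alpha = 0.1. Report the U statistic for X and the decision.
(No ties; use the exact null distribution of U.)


Step 1: Combine and sort all 8 observations; assign midranks.
sorted (value, group): (9,X), (17,Y), (22,X), (27,X), (29,Y), (30,X), (31,Y), (39,Y)
ranks: 9->1, 17->2, 22->3, 27->4, 29->5, 30->6, 31->7, 39->8
Step 2: Rank sum for X: R1 = 1 + 3 + 4 + 6 = 14.
Step 3: U_X = R1 - n1(n1+1)/2 = 14 - 4*5/2 = 14 - 10 = 4.
       U_Y = n1*n2 - U_X = 16 - 4 = 12.
Step 4: No ties, so the exact null distribution of U (based on enumerating the C(8,4) = 70 equally likely rank assignments) gives the two-sided p-value.
Step 5: p-value = 0.342857; compare to alpha = 0.1. fail to reject H0.

U_X = 4, p = 0.342857, fail to reject H0 at alpha = 0.1.


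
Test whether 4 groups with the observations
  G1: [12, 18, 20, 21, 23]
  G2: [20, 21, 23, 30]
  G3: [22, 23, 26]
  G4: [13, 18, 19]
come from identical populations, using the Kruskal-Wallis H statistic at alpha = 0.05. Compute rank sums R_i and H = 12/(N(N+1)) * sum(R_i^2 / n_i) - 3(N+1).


Step 1: Combine all N = 15 observations and assign midranks.
sorted (value, group, rank): (12,G1,1), (13,G4,2), (18,G1,3.5), (18,G4,3.5), (19,G4,5), (20,G1,6.5), (20,G2,6.5), (21,G1,8.5), (21,G2,8.5), (22,G3,10), (23,G1,12), (23,G2,12), (23,G3,12), (26,G3,14), (30,G2,15)
Step 2: Sum ranks within each group.
R_1 = 31.5 (n_1 = 5)
R_2 = 42 (n_2 = 4)
R_3 = 36 (n_3 = 3)
R_4 = 10.5 (n_4 = 3)
Step 3: H = 12/(N(N+1)) * sum(R_i^2/n_i) - 3(N+1)
     = 12/(15*16) * (31.5^2/5 + 42^2/4 + 36^2/3 + 10.5^2/3) - 3*16
     = 0.050000 * 1108.2 - 48
     = 7.410000.
Step 4: Ties present; correction factor C = 1 - 42/(15^3 - 15) = 0.987500. Corrected H = 7.410000 / 0.987500 = 7.503797.
Step 5: Under H0, H ~ chi^2(3); p-value = 0.057461.
Step 6: alpha = 0.05. fail to reject H0.

H = 7.5038, df = 3, p = 0.057461, fail to reject H0.


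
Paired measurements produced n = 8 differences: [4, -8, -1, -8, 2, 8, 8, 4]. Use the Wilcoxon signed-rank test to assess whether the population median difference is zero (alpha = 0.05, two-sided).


Step 1: Drop any zero differences (none here) and take |d_i|.
|d| = [4, 8, 1, 8, 2, 8, 8, 4]
Step 2: Midrank |d_i| (ties get averaged ranks).
ranks: |4|->3.5, |8|->6.5, |1|->1, |8|->6.5, |2|->2, |8|->6.5, |8|->6.5, |4|->3.5
Step 3: Attach original signs; sum ranks with positive sign and with negative sign.
W+ = 3.5 + 2 + 6.5 + 6.5 + 3.5 = 22
W- = 6.5 + 1 + 6.5 = 14
(Check: W+ + W- = 36 should equal n(n+1)/2 = 36.)
Step 4: Test statistic W = min(W+, W-) = 14.
Step 5: Ties in |d|, so use the tie-corrected normal approximation.
        E[W] = n(n+1)/4 = 8*9/4 = 18.
        Tie groups: |d|=4 (t=2), |d|=8 (t=4); sum(t^3 - t) = 66.
        Var[W] = n(n+1)(2n+1)/24 - sum(t^3-t)/48 = 1224/24 - 66/48 = 49.625.
        z = (W - E[W]) / sqrt(Var[W]) = (14 - 18) / 7.0445 = -0.5678.
        Two-sided p = 2*Phi(z) = 0.570158.
Step 6: alpha = 0.05. fail to reject H0.

W+ = 22, W- = 14, W = min = 14, p = 0.570158, fail to reject H0.


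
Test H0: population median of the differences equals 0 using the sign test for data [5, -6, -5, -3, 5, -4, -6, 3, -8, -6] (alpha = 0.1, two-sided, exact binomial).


Step 1: Discard zero differences. Original n = 10; n_eff = number of nonzero differences = 10.
Nonzero differences (with sign): +5, -6, -5, -3, +5, -4, -6, +3, -8, -6
Step 2: Count signs: positive = 3, negative = 7.
Step 3: Under H0: P(positive) = 0.5, so the number of positives S ~ Bin(10, 0.5).
Step 4: Two-sided exact p-value = sum of Bin(10,0.5) probabilities at or below the observed probability = 0.343750.
Step 5: alpha = 0.1. fail to reject H0.

n_eff = 10, pos = 3, neg = 7, p = 0.343750, fail to reject H0.


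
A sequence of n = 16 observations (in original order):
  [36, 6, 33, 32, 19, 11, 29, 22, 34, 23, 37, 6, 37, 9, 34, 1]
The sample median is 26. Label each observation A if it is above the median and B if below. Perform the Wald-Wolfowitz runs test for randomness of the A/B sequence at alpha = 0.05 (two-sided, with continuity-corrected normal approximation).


Step 1: Compute median = 26; label A = above, B = below.
Labels in order: ABAABBABABABABAB  (n_A = 8, n_B = 8)
Step 2: Count runs R = 14.
Step 3: Under H0 (random ordering), E[R] = 2*n_A*n_B/(n_A+n_B) + 1 = 2*8*8/16 + 1 = 9.0000.
        Var[R] = 2*n_A*n_B*(2*n_A*n_B - n_A - n_B) / ((n_A+n_B)^2 * (n_A+n_B-1)) = 14336/3840 = 3.7333.
        SD[R] = 1.9322.
Step 4: Continuity-corrected z = (R - 0.5 - E[R]) / SD[R] = (14 - 0.5 - 9.0000) / 1.9322 = 2.3290.
Step 5: Two-sided p-value via normal approximation = 2*(1 - Phi(|z|)) = 0.019861.
Step 6: alpha = 0.05. reject H0.

R = 14, z = 2.3290, p = 0.019861, reject H0.


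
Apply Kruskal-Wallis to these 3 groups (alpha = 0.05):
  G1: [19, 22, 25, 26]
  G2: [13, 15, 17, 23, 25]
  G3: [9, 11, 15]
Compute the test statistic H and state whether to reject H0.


Step 1: Combine all N = 12 observations and assign midranks.
sorted (value, group, rank): (9,G3,1), (11,G3,2), (13,G2,3), (15,G2,4.5), (15,G3,4.5), (17,G2,6), (19,G1,7), (22,G1,8), (23,G2,9), (25,G1,10.5), (25,G2,10.5), (26,G1,12)
Step 2: Sum ranks within each group.
R_1 = 37.5 (n_1 = 4)
R_2 = 33 (n_2 = 5)
R_3 = 7.5 (n_3 = 3)
Step 3: H = 12/(N(N+1)) * sum(R_i^2/n_i) - 3(N+1)
     = 12/(12*13) * (37.5^2/4 + 33^2/5 + 7.5^2/3) - 3*13
     = 0.076923 * 588.112 - 39
     = 6.239423.
Step 4: Ties present; correction factor C = 1 - 12/(12^3 - 12) = 0.993007. Corrected H = 6.239423 / 0.993007 = 6.283363.
Step 5: Under H0, H ~ chi^2(2); p-value = 0.043210.
Step 6: alpha = 0.05. reject H0.

H = 6.2834, df = 2, p = 0.043210, reject H0.


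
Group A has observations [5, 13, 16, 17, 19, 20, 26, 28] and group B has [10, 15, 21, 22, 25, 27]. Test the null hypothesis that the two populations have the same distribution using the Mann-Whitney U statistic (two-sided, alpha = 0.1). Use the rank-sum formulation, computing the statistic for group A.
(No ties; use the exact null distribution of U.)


Step 1: Combine and sort all 14 observations; assign midranks.
sorted (value, group): (5,X), (10,Y), (13,X), (15,Y), (16,X), (17,X), (19,X), (20,X), (21,Y), (22,Y), (25,Y), (26,X), (27,Y), (28,X)
ranks: 5->1, 10->2, 13->3, 15->4, 16->5, 17->6, 19->7, 20->8, 21->9, 22->10, 25->11, 26->12, 27->13, 28->14
Step 2: Rank sum for X: R1 = 1 + 3 + 5 + 6 + 7 + 8 + 12 + 14 = 56.
Step 3: U_X = R1 - n1(n1+1)/2 = 56 - 8*9/2 = 56 - 36 = 20.
       U_Y = n1*n2 - U_X = 48 - 20 = 28.
Step 4: No ties, so the exact null distribution of U (based on enumerating the C(14,8) = 3003 equally likely rank assignments) gives the two-sided p-value.
Step 5: p-value = 0.662005; compare to alpha = 0.1. fail to reject H0.

U_X = 20, p = 0.662005, fail to reject H0 at alpha = 0.1.


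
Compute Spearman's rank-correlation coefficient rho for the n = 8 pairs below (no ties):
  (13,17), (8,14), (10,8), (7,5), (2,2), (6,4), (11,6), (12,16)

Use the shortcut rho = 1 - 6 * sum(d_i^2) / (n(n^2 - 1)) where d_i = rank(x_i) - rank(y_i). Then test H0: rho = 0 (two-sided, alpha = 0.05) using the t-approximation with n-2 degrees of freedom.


Step 1: Rank x and y separately (midranks; no ties here).
rank(x): 13->8, 8->4, 10->5, 7->3, 2->1, 6->2, 11->6, 12->7
rank(y): 17->8, 14->6, 8->5, 5->3, 2->1, 4->2, 6->4, 16->7
Step 2: d_i = R_x(i) - R_y(i); compute d_i^2.
  (8-8)^2=0, (4-6)^2=4, (5-5)^2=0, (3-3)^2=0, (1-1)^2=0, (2-2)^2=0, (6-4)^2=4, (7-7)^2=0
sum(d^2) = 8.
Step 3: rho = 1 - 6*8 / (8*(8^2 - 1)) = 1 - 48/504 = 0.904762.
Step 4: Under H0, t = rho * sqrt((n-2)/(1-rho^2)) = 5.2034 ~ t(6).
Step 5: Two-sided p-value from the t-distribution with 6 df = 0.002008.
Step 6: alpha = 0.05. reject H0.

rho = 0.9048, p = 0.002008, reject H0 at alpha = 0.05.


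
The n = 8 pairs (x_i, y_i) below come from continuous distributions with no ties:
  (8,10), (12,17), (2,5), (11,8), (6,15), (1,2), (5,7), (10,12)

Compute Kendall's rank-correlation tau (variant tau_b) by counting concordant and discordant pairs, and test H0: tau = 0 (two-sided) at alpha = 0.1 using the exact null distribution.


Step 1: Enumerate the 28 unordered pairs (i,j) with i<j and classify each by sign(x_j-x_i) * sign(y_j-y_i).
  (1,2):dx=+4,dy=+7->C; (1,3):dx=-6,dy=-5->C; (1,4):dx=+3,dy=-2->D; (1,5):dx=-2,dy=+5->D
  (1,6):dx=-7,dy=-8->C; (1,7):dx=-3,dy=-3->C; (1,8):dx=+2,dy=+2->C; (2,3):dx=-10,dy=-12->C
  (2,4):dx=-1,dy=-9->C; (2,5):dx=-6,dy=-2->C; (2,6):dx=-11,dy=-15->C; (2,7):dx=-7,dy=-10->C
  (2,8):dx=-2,dy=-5->C; (3,4):dx=+9,dy=+3->C; (3,5):dx=+4,dy=+10->C; (3,6):dx=-1,dy=-3->C
  (3,7):dx=+3,dy=+2->C; (3,8):dx=+8,dy=+7->C; (4,5):dx=-5,dy=+7->D; (4,6):dx=-10,dy=-6->C
  (4,7):dx=-6,dy=-1->C; (4,8):dx=-1,dy=+4->D; (5,6):dx=-5,dy=-13->C; (5,7):dx=-1,dy=-8->C
  (5,8):dx=+4,dy=-3->D; (6,7):dx=+4,dy=+5->C; (6,8):dx=+9,dy=+10->C; (7,8):dx=+5,dy=+5->C
Step 2: C = 23, D = 5, total pairs = 28.
Step 3: tau = (C - D)/(n(n-1)/2) = (23 - 5)/28 = 0.642857.
Step 4: Exact two-sided p-value (enumerate n! = 40320 permutations of y under H0): p = 0.031151.
Step 5: alpha = 0.1. reject H0.

tau_b = 0.6429 (C=23, D=5), p = 0.031151, reject H0.


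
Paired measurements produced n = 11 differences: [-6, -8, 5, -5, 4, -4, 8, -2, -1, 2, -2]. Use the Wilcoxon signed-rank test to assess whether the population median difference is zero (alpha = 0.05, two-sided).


Step 1: Drop any zero differences (none here) and take |d_i|.
|d| = [6, 8, 5, 5, 4, 4, 8, 2, 1, 2, 2]
Step 2: Midrank |d_i| (ties get averaged ranks).
ranks: |6|->9, |8|->10.5, |5|->7.5, |5|->7.5, |4|->5.5, |4|->5.5, |8|->10.5, |2|->3, |1|->1, |2|->3, |2|->3
Step 3: Attach original signs; sum ranks with positive sign and with negative sign.
W+ = 7.5 + 5.5 + 10.5 + 3 = 26.5
W- = 9 + 10.5 + 7.5 + 5.5 + 3 + 1 + 3 = 39.5
(Check: W+ + W- = 66 should equal n(n+1)/2 = 66.)
Step 4: Test statistic W = min(W+, W-) = 26.5.
Step 5: Ties in |d|, so use the tie-corrected normal approximation.
        E[W] = n(n+1)/4 = 11*12/4 = 33.
        Tie groups: |d|=2 (t=3), |d|=4 (t=2), |d|=5 (t=2), |d|=8 (t=2); sum(t^3 - t) = 42.
        Var[W] = n(n+1)(2n+1)/24 - sum(t^3-t)/48 = 3036/24 - 42/48 = 125.625.
        z = (W - E[W]) / sqrt(Var[W]) = (26.5 - 33) / 11.2083 = -0.5799.
        Two-sided p = 2*Phi(z) = 0.561962.
Step 6: alpha = 0.05. fail to reject H0.

W+ = 26.5, W- = 39.5, W = min = 26.5, p = 0.561962, fail to reject H0.


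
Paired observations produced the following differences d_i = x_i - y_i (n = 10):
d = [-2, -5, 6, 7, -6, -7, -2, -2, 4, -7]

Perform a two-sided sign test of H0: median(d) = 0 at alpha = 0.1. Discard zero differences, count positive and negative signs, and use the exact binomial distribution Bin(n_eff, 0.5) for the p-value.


Step 1: Discard zero differences. Original n = 10; n_eff = number of nonzero differences = 10.
Nonzero differences (with sign): -2, -5, +6, +7, -6, -7, -2, -2, +4, -7
Step 2: Count signs: positive = 3, negative = 7.
Step 3: Under H0: P(positive) = 0.5, so the number of positives S ~ Bin(10, 0.5).
Step 4: Two-sided exact p-value = sum of Bin(10,0.5) probabilities at or below the observed probability = 0.343750.
Step 5: alpha = 0.1. fail to reject H0.

n_eff = 10, pos = 3, neg = 7, p = 0.343750, fail to reject H0.


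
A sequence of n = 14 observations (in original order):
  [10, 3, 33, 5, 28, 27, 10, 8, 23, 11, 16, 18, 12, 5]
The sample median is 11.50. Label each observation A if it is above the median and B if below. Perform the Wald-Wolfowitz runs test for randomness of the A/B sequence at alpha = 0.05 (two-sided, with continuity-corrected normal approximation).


Step 1: Compute median = 11.50; label A = above, B = below.
Labels in order: BBABAABBABAAAB  (n_A = 7, n_B = 7)
Step 2: Count runs R = 9.
Step 3: Under H0 (random ordering), E[R] = 2*n_A*n_B/(n_A+n_B) + 1 = 2*7*7/14 + 1 = 8.0000.
        Var[R] = 2*n_A*n_B*(2*n_A*n_B - n_A - n_B) / ((n_A+n_B)^2 * (n_A+n_B-1)) = 8232/2548 = 3.2308.
        SD[R] = 1.7974.
Step 4: Continuity-corrected z = (R - 0.5 - E[R]) / SD[R] = (9 - 0.5 - 8.0000) / 1.7974 = 0.2782.
Step 5: Two-sided p-value via normal approximation = 2*(1 - Phi(|z|)) = 0.780879.
Step 6: alpha = 0.05. fail to reject H0.

R = 9, z = 0.2782, p = 0.780879, fail to reject H0.


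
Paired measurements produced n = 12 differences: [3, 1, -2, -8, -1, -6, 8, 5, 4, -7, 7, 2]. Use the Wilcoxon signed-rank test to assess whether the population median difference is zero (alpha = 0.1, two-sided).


Step 1: Drop any zero differences (none here) and take |d_i|.
|d| = [3, 1, 2, 8, 1, 6, 8, 5, 4, 7, 7, 2]
Step 2: Midrank |d_i| (ties get averaged ranks).
ranks: |3|->5, |1|->1.5, |2|->3.5, |8|->11.5, |1|->1.5, |6|->8, |8|->11.5, |5|->7, |4|->6, |7|->9.5, |7|->9.5, |2|->3.5
Step 3: Attach original signs; sum ranks with positive sign and with negative sign.
W+ = 5 + 1.5 + 11.5 + 7 + 6 + 9.5 + 3.5 = 44
W- = 3.5 + 11.5 + 1.5 + 8 + 9.5 = 34
(Check: W+ + W- = 78 should equal n(n+1)/2 = 78.)
Step 4: Test statistic W = min(W+, W-) = 34.
Step 5: Ties in |d|, so use the tie-corrected normal approximation.
        E[W] = n(n+1)/4 = 12*13/4 = 39.
        Tie groups: |d|=1 (t=2), |d|=2 (t=2), |d|=7 (t=2), |d|=8 (t=2); sum(t^3 - t) = 24.
        Var[W] = n(n+1)(2n+1)/24 - sum(t^3-t)/48 = 3900/24 - 24/48 = 162.
        z = (W - E[W]) / sqrt(Var[W]) = (34 - 39) / 12.7279 = -0.3928.
        Two-sided p = 2*Phi(z) = 0.694440.
Step 6: alpha = 0.1. fail to reject H0.

W+ = 44, W- = 34, W = min = 34, p = 0.694440, fail to reject H0.


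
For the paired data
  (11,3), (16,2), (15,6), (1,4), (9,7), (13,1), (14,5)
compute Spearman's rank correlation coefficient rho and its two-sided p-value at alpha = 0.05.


Step 1: Rank x and y separately (midranks; no ties here).
rank(x): 11->3, 16->7, 15->6, 1->1, 9->2, 13->4, 14->5
rank(y): 3->3, 2->2, 6->6, 4->4, 7->7, 1->1, 5->5
Step 2: d_i = R_x(i) - R_y(i); compute d_i^2.
  (3-3)^2=0, (7-2)^2=25, (6-6)^2=0, (1-4)^2=9, (2-7)^2=25, (4-1)^2=9, (5-5)^2=0
sum(d^2) = 68.
Step 3: rho = 1 - 6*68 / (7*(7^2 - 1)) = 1 - 408/336 = -0.214286.
Step 4: Under H0, t = rho * sqrt((n-2)/(1-rho^2)) = -0.4906 ~ t(5).
Step 5: Two-sided p-value from the t-distribution with 5 df = 0.644512.
Step 6: alpha = 0.05. fail to reject H0.

rho = -0.2143, p = 0.644512, fail to reject H0 at alpha = 0.05.


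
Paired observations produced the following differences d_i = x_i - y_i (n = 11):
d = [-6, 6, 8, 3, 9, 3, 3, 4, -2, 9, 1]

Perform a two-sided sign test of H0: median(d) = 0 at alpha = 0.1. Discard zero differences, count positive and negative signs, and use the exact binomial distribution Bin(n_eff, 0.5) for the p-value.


Step 1: Discard zero differences. Original n = 11; n_eff = number of nonzero differences = 11.
Nonzero differences (with sign): -6, +6, +8, +3, +9, +3, +3, +4, -2, +9, +1
Step 2: Count signs: positive = 9, negative = 2.
Step 3: Under H0: P(positive) = 0.5, so the number of positives S ~ Bin(11, 0.5).
Step 4: Two-sided exact p-value = sum of Bin(11,0.5) probabilities at or below the observed probability = 0.065430.
Step 5: alpha = 0.1. reject H0.

n_eff = 11, pos = 9, neg = 2, p = 0.065430, reject H0.


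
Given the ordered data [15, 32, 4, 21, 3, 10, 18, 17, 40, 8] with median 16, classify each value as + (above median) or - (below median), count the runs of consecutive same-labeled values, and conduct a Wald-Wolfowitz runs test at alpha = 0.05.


Step 1: Compute median = 16; label A = above, B = below.
Labels in order: BABABBAAAB  (n_A = 5, n_B = 5)
Step 2: Count runs R = 7.
Step 3: Under H0 (random ordering), E[R] = 2*n_A*n_B/(n_A+n_B) + 1 = 2*5*5/10 + 1 = 6.0000.
        Var[R] = 2*n_A*n_B*(2*n_A*n_B - n_A - n_B) / ((n_A+n_B)^2 * (n_A+n_B-1)) = 2000/900 = 2.2222.
        SD[R] = 1.4907.
Step 4: Continuity-corrected z = (R - 0.5 - E[R]) / SD[R] = (7 - 0.5 - 6.0000) / 1.4907 = 0.3354.
Step 5: Two-sided p-value via normal approximation = 2*(1 - Phi(|z|)) = 0.737316.
Step 6: alpha = 0.05. fail to reject H0.

R = 7, z = 0.3354, p = 0.737316, fail to reject H0.


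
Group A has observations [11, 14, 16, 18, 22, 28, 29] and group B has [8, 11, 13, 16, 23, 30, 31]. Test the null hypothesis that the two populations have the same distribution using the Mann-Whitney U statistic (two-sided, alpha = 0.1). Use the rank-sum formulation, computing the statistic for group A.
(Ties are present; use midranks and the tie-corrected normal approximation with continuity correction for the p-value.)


Step 1: Combine and sort all 14 observations; assign midranks.
sorted (value, group): (8,Y), (11,X), (11,Y), (13,Y), (14,X), (16,X), (16,Y), (18,X), (22,X), (23,Y), (28,X), (29,X), (30,Y), (31,Y)
ranks: 8->1, 11->2.5, 11->2.5, 13->4, 14->5, 16->6.5, 16->6.5, 18->8, 22->9, 23->10, 28->11, 29->12, 30->13, 31->14
Step 2: Rank sum for X: R1 = 2.5 + 5 + 6.5 + 8 + 9 + 11 + 12 = 54.
Step 3: U_X = R1 - n1(n1+1)/2 = 54 - 7*8/2 = 54 - 28 = 26.
       U_Y = n1*n2 - U_X = 49 - 26 = 23.
Step 4: Ties are present, so use the tie-corrected normal approximation (with continuity correction) for the p-value.
Step 5: p-value = 0.898104; compare to alpha = 0.1. fail to reject H0.

U_X = 26, p = 0.898104, fail to reject H0 at alpha = 0.1.


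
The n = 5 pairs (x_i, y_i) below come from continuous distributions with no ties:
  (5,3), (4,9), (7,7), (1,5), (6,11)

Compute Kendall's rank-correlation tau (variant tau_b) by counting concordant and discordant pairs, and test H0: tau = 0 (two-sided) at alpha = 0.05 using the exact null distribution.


Step 1: Enumerate the 10 unordered pairs (i,j) with i<j and classify each by sign(x_j-x_i) * sign(y_j-y_i).
  (1,2):dx=-1,dy=+6->D; (1,3):dx=+2,dy=+4->C; (1,4):dx=-4,dy=+2->D; (1,5):dx=+1,dy=+8->C
  (2,3):dx=+3,dy=-2->D; (2,4):dx=-3,dy=-4->C; (2,5):dx=+2,dy=+2->C; (3,4):dx=-6,dy=-2->C
  (3,5):dx=-1,dy=+4->D; (4,5):dx=+5,dy=+6->C
Step 2: C = 6, D = 4, total pairs = 10.
Step 3: tau = (C - D)/(n(n-1)/2) = (6 - 4)/10 = 0.200000.
Step 4: Exact two-sided p-value (enumerate n! = 120 permutations of y under H0): p = 0.816667.
Step 5: alpha = 0.05. fail to reject H0.

tau_b = 0.2000 (C=6, D=4), p = 0.816667, fail to reject H0.


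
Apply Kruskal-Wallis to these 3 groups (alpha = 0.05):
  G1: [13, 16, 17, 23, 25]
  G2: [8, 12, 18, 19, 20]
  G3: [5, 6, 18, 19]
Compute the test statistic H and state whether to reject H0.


Step 1: Combine all N = 14 observations and assign midranks.
sorted (value, group, rank): (5,G3,1), (6,G3,2), (8,G2,3), (12,G2,4), (13,G1,5), (16,G1,6), (17,G1,7), (18,G2,8.5), (18,G3,8.5), (19,G2,10.5), (19,G3,10.5), (20,G2,12), (23,G1,13), (25,G1,14)
Step 2: Sum ranks within each group.
R_1 = 45 (n_1 = 5)
R_2 = 38 (n_2 = 5)
R_3 = 22 (n_3 = 4)
Step 3: H = 12/(N(N+1)) * sum(R_i^2/n_i) - 3(N+1)
     = 12/(14*15) * (45^2/5 + 38^2/5 + 22^2/4) - 3*15
     = 0.057143 * 814.8 - 45
     = 1.560000.
Step 4: Ties present; correction factor C = 1 - 12/(14^3 - 14) = 0.995604. Corrected H = 1.560000 / 0.995604 = 1.566887.
Step 5: Under H0, H ~ chi^2(2); p-value = 0.456830.
Step 6: alpha = 0.05. fail to reject H0.

H = 1.5669, df = 2, p = 0.456830, fail to reject H0.


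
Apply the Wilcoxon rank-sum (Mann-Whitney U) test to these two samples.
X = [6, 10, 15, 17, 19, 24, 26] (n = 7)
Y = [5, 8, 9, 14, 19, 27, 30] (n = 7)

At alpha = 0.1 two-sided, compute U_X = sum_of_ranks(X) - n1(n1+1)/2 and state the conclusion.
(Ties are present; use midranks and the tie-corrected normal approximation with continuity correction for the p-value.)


Step 1: Combine and sort all 14 observations; assign midranks.
sorted (value, group): (5,Y), (6,X), (8,Y), (9,Y), (10,X), (14,Y), (15,X), (17,X), (19,X), (19,Y), (24,X), (26,X), (27,Y), (30,Y)
ranks: 5->1, 6->2, 8->3, 9->4, 10->5, 14->6, 15->7, 17->8, 19->9.5, 19->9.5, 24->11, 26->12, 27->13, 30->14
Step 2: Rank sum for X: R1 = 2 + 5 + 7 + 8 + 9.5 + 11 + 12 = 54.5.
Step 3: U_X = R1 - n1(n1+1)/2 = 54.5 - 7*8/2 = 54.5 - 28 = 26.5.
       U_Y = n1*n2 - U_X = 49 - 26.5 = 22.5.
Step 4: Ties are present, so use the tie-corrected normal approximation (with continuity correction) for the p-value.
Step 5: p-value = 0.847841; compare to alpha = 0.1. fail to reject H0.

U_X = 26.5, p = 0.847841, fail to reject H0 at alpha = 0.1.


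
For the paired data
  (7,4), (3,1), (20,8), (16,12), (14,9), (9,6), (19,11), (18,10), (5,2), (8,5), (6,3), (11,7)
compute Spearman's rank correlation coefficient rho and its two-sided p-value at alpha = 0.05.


Step 1: Rank x and y separately (midranks; no ties here).
rank(x): 7->4, 3->1, 20->12, 16->9, 14->8, 9->6, 19->11, 18->10, 5->2, 8->5, 6->3, 11->7
rank(y): 4->4, 1->1, 8->8, 12->12, 9->9, 6->6, 11->11, 10->10, 2->2, 5->5, 3->3, 7->7
Step 2: d_i = R_x(i) - R_y(i); compute d_i^2.
  (4-4)^2=0, (1-1)^2=0, (12-8)^2=16, (9-12)^2=9, (8-9)^2=1, (6-6)^2=0, (11-11)^2=0, (10-10)^2=0, (2-2)^2=0, (5-5)^2=0, (3-3)^2=0, (7-7)^2=0
sum(d^2) = 26.
Step 3: rho = 1 - 6*26 / (12*(12^2 - 1)) = 1 - 156/1716 = 0.909091.
Step 4: Under H0, t = rho * sqrt((n-2)/(1-rho^2)) = 6.9007 ~ t(10).
Step 5: Two-sided p-value from the t-distribution with 10 df = 0.000042.
Step 6: alpha = 0.05. reject H0.

rho = 0.9091, p = 0.000042, reject H0 at alpha = 0.05.


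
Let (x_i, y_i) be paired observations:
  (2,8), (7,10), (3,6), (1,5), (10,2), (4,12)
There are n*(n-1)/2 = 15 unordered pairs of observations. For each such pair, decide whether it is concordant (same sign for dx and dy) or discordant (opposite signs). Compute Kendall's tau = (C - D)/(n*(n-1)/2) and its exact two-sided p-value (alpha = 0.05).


Step 1: Enumerate the 15 unordered pairs (i,j) with i<j and classify each by sign(x_j-x_i) * sign(y_j-y_i).
  (1,2):dx=+5,dy=+2->C; (1,3):dx=+1,dy=-2->D; (1,4):dx=-1,dy=-3->C; (1,5):dx=+8,dy=-6->D
  (1,6):dx=+2,dy=+4->C; (2,3):dx=-4,dy=-4->C; (2,4):dx=-6,dy=-5->C; (2,5):dx=+3,dy=-8->D
  (2,6):dx=-3,dy=+2->D; (3,4):dx=-2,dy=-1->C; (3,5):dx=+7,dy=-4->D; (3,6):dx=+1,dy=+6->C
  (4,5):dx=+9,dy=-3->D; (4,6):dx=+3,dy=+7->C; (5,6):dx=-6,dy=+10->D
Step 2: C = 8, D = 7, total pairs = 15.
Step 3: tau = (C - D)/(n(n-1)/2) = (8 - 7)/15 = 0.066667.
Step 4: Exact two-sided p-value (enumerate n! = 720 permutations of y under H0): p = 1.000000.
Step 5: alpha = 0.05. fail to reject H0.

tau_b = 0.0667 (C=8, D=7), p = 1.000000, fail to reject H0.


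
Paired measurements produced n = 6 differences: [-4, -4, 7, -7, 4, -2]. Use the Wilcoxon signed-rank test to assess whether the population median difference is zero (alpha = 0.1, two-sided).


Step 1: Drop any zero differences (none here) and take |d_i|.
|d| = [4, 4, 7, 7, 4, 2]
Step 2: Midrank |d_i| (ties get averaged ranks).
ranks: |4|->3, |4|->3, |7|->5.5, |7|->5.5, |4|->3, |2|->1
Step 3: Attach original signs; sum ranks with positive sign and with negative sign.
W+ = 5.5 + 3 = 8.5
W- = 3 + 3 + 5.5 + 1 = 12.5
(Check: W+ + W- = 21 should equal n(n+1)/2 = 21.)
Step 4: Test statistic W = min(W+, W-) = 8.5.
Step 5: Ties in |d|, so use the tie-corrected normal approximation.
        E[W] = n(n+1)/4 = 6*7/4 = 10.5.
        Tie groups: |d|=4 (t=3), |d|=7 (t=2); sum(t^3 - t) = 30.
        Var[W] = n(n+1)(2n+1)/24 - sum(t^3-t)/48 = 546/24 - 30/48 = 22.125.
        z = (W - E[W]) / sqrt(Var[W]) = (8.5 - 10.5) / 4.7037 = -0.4252.
        Two-sided p = 2*Phi(z) = 0.670694.
Step 6: alpha = 0.1. fail to reject H0.

W+ = 8.5, W- = 12.5, W = min = 8.5, p = 0.670694, fail to reject H0.
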